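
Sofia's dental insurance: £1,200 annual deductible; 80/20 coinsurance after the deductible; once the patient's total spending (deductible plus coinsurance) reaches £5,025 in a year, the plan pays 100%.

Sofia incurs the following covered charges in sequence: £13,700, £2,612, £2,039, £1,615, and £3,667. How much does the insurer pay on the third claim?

Claim 1 (£13,700): £1,200 finishes the deductible; £12,500 goes to coinsurance; coinsurance £12,500 × 20% = £2,500. Patient pays £3,700; OOP now £3,700. Insurer: £13,700 − £3,700 = £10,000.
Claim 2 (£2,612): deductible met; 20% of £2,612 = £522.40. Patient owes £522.40 (running OOP £4,222.40). Plan pays £2,612 − £522.40 = £2,089.60.
Claim 3 (£2,039): deductible met; 20% of £2,039 = £407.80. Cost to patient: £407.80. OOP to date £4,630.20. Insurer: £2,039 − £407.80 = £1,631.20.

£1,631.20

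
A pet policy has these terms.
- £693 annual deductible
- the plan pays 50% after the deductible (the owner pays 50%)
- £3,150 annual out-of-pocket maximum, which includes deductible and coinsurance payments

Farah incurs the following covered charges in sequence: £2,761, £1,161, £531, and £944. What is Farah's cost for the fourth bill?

#1 (£2,761): £693 finishes the deductible; £2,068 goes to coinsurance; owner's 50% is £1,034. Cost to owner: £1,727. OOP to date £1,727.
#2 (£1,161): deductible met; 50% of £1,161 = £580.50. Owner owes £580.50 (running OOP £2,307.50).
#3 (£531): deductible already satisfied, so owner's share is 50% × £531 = £265.50. Owner pays £265.50; OOP now £2,573.
#4 (£944): 50% coinsurance on £944 = £472. Cost to owner: £472. OOP to date £3,045.

£472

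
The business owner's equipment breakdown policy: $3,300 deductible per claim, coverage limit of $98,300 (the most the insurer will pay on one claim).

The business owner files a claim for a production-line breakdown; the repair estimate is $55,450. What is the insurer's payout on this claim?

$52,150

Subtract the deductible: $55,450 − $3,300 = $52,150.
That's under the $98,300 cap, so the insurer reimburses the full $52,150.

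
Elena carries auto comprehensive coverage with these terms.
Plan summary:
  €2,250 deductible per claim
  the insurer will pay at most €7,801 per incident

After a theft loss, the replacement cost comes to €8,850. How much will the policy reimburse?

€6,600

Less the €2,250 deductible: €8,850 − €2,250 = €6,600.
€6,600 is within the €7,801 limit, so the insurer pays €6,600.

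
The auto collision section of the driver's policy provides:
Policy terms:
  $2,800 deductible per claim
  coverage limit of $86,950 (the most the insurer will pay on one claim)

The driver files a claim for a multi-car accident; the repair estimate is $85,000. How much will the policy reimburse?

$82,200

After the deductible, $85,000 − $2,800 = $82,200 remains.
$82,200 is within the $86,950 limit, so the insurer pays $82,200.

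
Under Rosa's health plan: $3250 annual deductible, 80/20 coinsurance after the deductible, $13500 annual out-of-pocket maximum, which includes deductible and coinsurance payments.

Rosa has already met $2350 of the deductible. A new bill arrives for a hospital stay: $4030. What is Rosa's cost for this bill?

$1526

Deductible still to meet: $3250 − $2350 = $900.
That leaves $4030 − $900 = $3130 for coinsurance.
Coinsurance: $3130 × 20% = $626.
That puts the patient's cost at $900 + $626 = $1526 before any cap.
Year-to-date out-of-pocket becomes $2350 + $1526 = $3876, still under the $13500 maximum, so no cap applies.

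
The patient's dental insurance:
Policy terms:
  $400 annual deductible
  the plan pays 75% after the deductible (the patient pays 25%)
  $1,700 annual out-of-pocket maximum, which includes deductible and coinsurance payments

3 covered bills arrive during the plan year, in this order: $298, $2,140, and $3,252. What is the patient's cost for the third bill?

Claim 1 — $298: entire amount goes to the deductible. Cost to patient: $298. OOP to date $298.
Claim 2 — $2,140: $102 to deductible, leaving $2,038; patient's 25% is $509.50. Cost to patient: $611.50. OOP to date $909.50.
Claim 3 — $3,252: deductible already satisfied, so patient's share is 25% × $3,252 = $813. Adding that to $909.50 gives $1,722.50, past the $1,700 cap; patient pays only $1,700 − $909.50 = $790.50.

$790.50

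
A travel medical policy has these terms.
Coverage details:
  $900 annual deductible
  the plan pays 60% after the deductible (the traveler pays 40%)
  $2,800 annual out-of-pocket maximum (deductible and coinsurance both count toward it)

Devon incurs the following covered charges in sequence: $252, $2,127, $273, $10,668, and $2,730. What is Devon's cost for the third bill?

$109.20

Claim 1 — $252: all of it applies to the deductible. Traveler owes $252 (running OOP $252).
Claim 2 — $2,127: $648 to deductible, leaving $1,479; traveler's 40% is $591.60. Traveler pays $1,239.60; OOP now $1,491.60.
Claim 3 — $273: deductible met; 40% of $273 = $109.20. Traveler pays $109.20; OOP now $1,600.80.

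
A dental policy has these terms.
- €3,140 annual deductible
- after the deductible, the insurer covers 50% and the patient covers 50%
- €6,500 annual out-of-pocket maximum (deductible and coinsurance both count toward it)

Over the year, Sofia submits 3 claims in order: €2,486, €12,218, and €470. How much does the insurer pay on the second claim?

#1 (€2,486): fully absorbed by the deductible. Patient owes €2,486 (running OOP €2,486). Plan pays €2,486 − €2,486 = €0.
#2 (€12,218): €654 to deductible, leaving €11,564; coinsurance €11,564 × 50% = €5,782. Together that's €654 + €5,782 = €6,436. That would push OOP to €8,922, over the €6,500 cap, so patient pays €6,500 − €2,486 = €4,014. Insurer: €12,218 − €4,014 = €8,204.

€8,204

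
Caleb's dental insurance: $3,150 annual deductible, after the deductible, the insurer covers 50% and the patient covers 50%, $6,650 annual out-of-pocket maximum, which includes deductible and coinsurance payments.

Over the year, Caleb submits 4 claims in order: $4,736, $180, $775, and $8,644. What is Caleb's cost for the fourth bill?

Claim 1 ($4,736): $3,150 finishes the deductible; $1,586 goes to coinsurance; coinsurance $1,586 × 50% = $793. Patient pays $3,943; OOP now $3,943.
Claim 2 ($180): deductible met; 50% of $180 = $90. Patient owes $90 (running OOP $4,033).
Claim 3 ($775): deductible met; 50% of $775 = $387.50. Patient pays $387.50; OOP now $4,420.50.
Claim 4 ($8,644): 50% coinsurance on $8,644 = $4,322. That would push OOP to $8,742.50, over the $6,650 cap, so patient pays $6,650 − $4,420.50 = $2,229.50.

$2,229.50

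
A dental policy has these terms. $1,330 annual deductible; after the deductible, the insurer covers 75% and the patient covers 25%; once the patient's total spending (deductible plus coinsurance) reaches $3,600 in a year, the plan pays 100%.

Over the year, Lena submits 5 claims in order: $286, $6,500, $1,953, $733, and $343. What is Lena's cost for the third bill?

#1 ($286): entire amount goes to the deductible. Patient pays $286; OOP now $286.
#2 ($6,500): deductible takes $1,044, $5,456 remains; patient's 25% is $1,364. Cost to patient: $2,408. OOP to date $2,694.
#3 ($1,953): deductible already satisfied, so patient's share is 25% × $1,953 = $488.25. Cost to patient: $488.25. OOP to date $3,182.25.

$488.25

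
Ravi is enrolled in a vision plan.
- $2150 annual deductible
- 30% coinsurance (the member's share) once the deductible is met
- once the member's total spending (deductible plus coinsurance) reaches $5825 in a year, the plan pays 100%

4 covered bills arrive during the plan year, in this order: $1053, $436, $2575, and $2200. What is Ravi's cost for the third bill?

$1235.20

Claim 1 ($1053): entire amount goes to the deductible. Cost to member: $1053. OOP to date $1053.
Claim 2 ($436): entire amount goes to the deductible. Cost to member: $436. OOP to date $1489.
Claim 3 ($2575): deductible takes $661, $1914 remains; coinsurance $1914 × 30% = $574.20. Member pays $1235.20; OOP now $2724.20.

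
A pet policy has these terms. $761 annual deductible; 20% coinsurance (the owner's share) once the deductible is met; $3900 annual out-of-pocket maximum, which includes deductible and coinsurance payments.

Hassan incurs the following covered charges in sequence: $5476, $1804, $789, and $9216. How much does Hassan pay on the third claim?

Bill 1, $5476: $761 to deductible, leaving $4715; owner's 20% is $943. Owner owes $1704 (running OOP $1704).
Bill 2, $1804: deductible already satisfied, so owner's share is 20% × $1804 = $360.80. Cost to owner: $360.80. OOP to date $2064.80.
Bill 3, $789: deductible already satisfied, so owner's share is 20% × $789 = $157.80. Owner pays $157.80; OOP now $2222.60.

$157.80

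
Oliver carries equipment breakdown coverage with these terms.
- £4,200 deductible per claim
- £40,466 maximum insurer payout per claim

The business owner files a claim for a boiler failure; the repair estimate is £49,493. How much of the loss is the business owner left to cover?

Subtract the deductible: £49,493 − £4,200 = £45,293.
Since £45,293 > £40,466, the payout is capped at £40,466.
Out of pocket: £49,493 − £40,466 = £9,027.

£9,027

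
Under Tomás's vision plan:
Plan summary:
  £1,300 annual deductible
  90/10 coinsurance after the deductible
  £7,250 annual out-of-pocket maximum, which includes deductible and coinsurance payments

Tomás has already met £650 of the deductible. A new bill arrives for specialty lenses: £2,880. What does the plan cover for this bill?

£2,007

Remaining deductible: £1,300 − £650 = £650.
The remaining £2,230 (= £2,880 − £650) moves to coinsurance.
Coinsurance: £2,230 × 10% = £223.
Member responsibility before any cap: £650 + £223 = £873.
Year-to-date out-of-pocket becomes £650 + £873 = £1,523, still under the £7,250 maximum, so no cap applies.
The insurer covers the remainder: £2,880 − £873 = £2,007.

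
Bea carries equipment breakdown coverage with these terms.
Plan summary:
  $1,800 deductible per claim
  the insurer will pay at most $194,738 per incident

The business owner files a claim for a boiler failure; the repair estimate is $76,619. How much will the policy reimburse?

$74,819

After the deductible, $76,619 − $1,800 = $74,819 remains.
$74,819 ≤ $194,738, so the limit doesn't bind; insurer pays $74,819.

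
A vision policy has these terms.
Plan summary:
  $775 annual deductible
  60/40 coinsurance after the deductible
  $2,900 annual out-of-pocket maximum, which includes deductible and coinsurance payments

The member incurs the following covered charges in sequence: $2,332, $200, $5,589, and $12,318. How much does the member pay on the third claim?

Claim 1 — $2,332: $775 finishes the deductible; $1,557 goes to coinsurance; member's 40% is $622.80. Member owes $1,397.80 (running OOP $1,397.80).
Claim 2 — $200: deductible already satisfied, so member's share is 40% × $200 = $80. Cost to member: $80. OOP to date $1,477.80.
Claim 3 — $5,589: deductible met; 40% of $5,589 = $2,235.60. Adding that to $1,477.80 gives $3,713.40, past the $2,900 cap; member pays only $2,900 − $1,477.80 = $1,422.20.

$1,422.20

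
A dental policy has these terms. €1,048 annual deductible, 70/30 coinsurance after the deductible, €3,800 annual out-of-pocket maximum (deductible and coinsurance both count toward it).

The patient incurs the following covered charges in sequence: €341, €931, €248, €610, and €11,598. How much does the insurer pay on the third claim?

Claim 1 — €341: all of it applies to the deductible. Patient pays €341; OOP now €341. Insurer: €341 − €341 = €0.
Claim 2 — €931: €707 to deductible, leaving €224; patient's 30% is €67.20. Patient owes €774.20 (running OOP €1,115.20). Insurer: €931 − €774.20 = €156.80.
Claim 3 — €248: deductible met; 30% of €248 = €74.40. Patient owes €74.40 (running OOP €1,189.60). Insurer: €248 − €74.40 = €173.60.

€173.60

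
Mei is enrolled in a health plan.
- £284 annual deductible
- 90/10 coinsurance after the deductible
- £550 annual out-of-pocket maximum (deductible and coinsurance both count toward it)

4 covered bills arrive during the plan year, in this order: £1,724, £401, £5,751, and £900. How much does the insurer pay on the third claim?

Claim 1 (£1,724): £284 to deductible, leaving £1,440; 10% of £1,440 = £144. Patient owes £428 (running OOP £428). Insurer: £1,724 − £428 = £1,296.
Claim 2 (£401): 10% coinsurance on £401 = £40.10. Patient pays £40.10; OOP now £468.10. Insurer: £401 − £40.10 = £360.90.
Claim 3 (£5,751): deductible met; 10% of £5,751 = £575.10. OOP would hit £1,043.20 > £550, so the cap limits the patient to £550 − £468.10 = £81.90. Plan pays £5,751 − £81.90 = £5,669.10.

£5,669.10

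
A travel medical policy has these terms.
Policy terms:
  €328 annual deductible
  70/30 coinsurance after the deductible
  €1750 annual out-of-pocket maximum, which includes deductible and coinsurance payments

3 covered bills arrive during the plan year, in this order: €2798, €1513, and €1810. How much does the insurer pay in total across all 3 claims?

€4371

Claim 1 — €2798: €328 finishes the deductible; €2470 goes to coinsurance; 30% of €2470 = €741. Cost to traveler: €1069. OOP to date €1069. Insurer: €2798 − €1069 = €1729.
Claim 2 — €1513: deductible already satisfied, so traveler's share is 30% × €1513 = €453.90. Traveler pays €453.90; OOP now €1522.90. Plan pays €1513 − €453.90 = €1059.10.
Claim 3 — €1810: deductible already satisfied, so traveler's share is 30% × €1810 = €543. OOP would hit €2065.90 > €1750, so the cap limits the traveler to €1750 − €1522.90 = €227.10. Plan pays €1810 − €227.10 = €1582.90.
Insurer total = bills − traveler's total = €6121 − €1750 = €4371.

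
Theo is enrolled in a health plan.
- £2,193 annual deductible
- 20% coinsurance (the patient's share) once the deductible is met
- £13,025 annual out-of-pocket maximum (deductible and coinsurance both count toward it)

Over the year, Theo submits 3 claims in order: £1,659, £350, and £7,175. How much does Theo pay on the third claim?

£1,582.20

Bill 1, £1,659: entire amount goes to the deductible. Patient owes £1,659 (running OOP £1,659).
Bill 2, £350: entire amount goes to the deductible. Patient pays £350; OOP now £2,009.
Bill 3, £7,175: £184 to deductible, leaving £6,991; patient's 20% is £1,398.20. Cost to patient: £1,582.20. OOP to date £3,591.20.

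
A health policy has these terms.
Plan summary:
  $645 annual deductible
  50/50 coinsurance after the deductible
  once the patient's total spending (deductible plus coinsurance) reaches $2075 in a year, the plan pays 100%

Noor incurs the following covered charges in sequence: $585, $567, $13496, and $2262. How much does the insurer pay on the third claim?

$12319.50

#1 ($585): entire amount goes to the deductible. Patient owes $585 (running OOP $585). Insurer: $585 − $585 = $0.
#2 ($567): $60 to deductible, leaving $507; coinsurance $507 × 50% = $253.50. Patient pays $313.50; OOP now $898.50. Plan pays $567 − $313.50 = $253.50.
#3 ($13496): 50% coinsurance on $13496 = $6748. That would push OOP to $7646.50, over the $2075 cap, so patient pays $2075 − $898.50 = $1176.50. Plan pays $13496 − $1176.50 = $12319.50.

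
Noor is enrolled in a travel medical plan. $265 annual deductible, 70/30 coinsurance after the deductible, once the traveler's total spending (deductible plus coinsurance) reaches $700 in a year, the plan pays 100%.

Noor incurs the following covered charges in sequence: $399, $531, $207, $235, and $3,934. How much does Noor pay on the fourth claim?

$70.50

#1 ($399): $265 to deductible, leaving $134; 30% of $134 = $40.20. Traveler pays $305.20; OOP now $305.20.
#2 ($531): deductible already satisfied, so traveler's share is 30% × $531 = $159.30. Traveler pays $159.30; OOP now $464.50.
#3 ($207): deductible met; 30% of $207 = $62.10. Traveler pays $62.10; OOP now $526.60.
#4 ($235): deductible met; 30% of $235 = $70.50. Cost to traveler: $70.50. OOP to date $597.10.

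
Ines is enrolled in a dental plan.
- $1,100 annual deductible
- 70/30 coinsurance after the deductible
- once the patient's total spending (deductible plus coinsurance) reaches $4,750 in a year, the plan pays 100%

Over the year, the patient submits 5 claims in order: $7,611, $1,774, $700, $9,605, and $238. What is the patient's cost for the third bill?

$210

Claim 1 — $7,611: $1,100 to deductible, leaving $6,511; patient's 30% is $1,953.30. Patient owes $3,053.30 (running OOP $3,053.30).
Claim 2 — $1,774: deductible already satisfied, so patient's share is 30% × $1,774 = $532.20. Patient pays $532.20; OOP now $3,585.50.
Claim 3 — $700: 30% coinsurance on $700 = $210. Patient pays $210; OOP now $3,795.50.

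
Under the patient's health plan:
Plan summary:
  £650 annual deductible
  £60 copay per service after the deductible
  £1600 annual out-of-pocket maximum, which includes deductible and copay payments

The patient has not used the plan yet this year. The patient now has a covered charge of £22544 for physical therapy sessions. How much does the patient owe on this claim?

£710

Nothing has been paid toward the £650 deductible, so the first £650 of this charge is applied there.
The remaining £21894 (= £22544 − £650) moves to the copay.
Copay on this service: £60.
Patient responsibility before any cap: £650 + £60 = £710.
Total out-of-pocket so far would be £0 + £710 = £710, below the £1600 cap — no reduction.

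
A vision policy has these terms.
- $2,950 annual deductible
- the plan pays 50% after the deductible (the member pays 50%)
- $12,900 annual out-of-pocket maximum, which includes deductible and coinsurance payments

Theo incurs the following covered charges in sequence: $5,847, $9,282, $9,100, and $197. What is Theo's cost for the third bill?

$3,860.50

Claim 1 — $5,847: $2,950 to deductible, leaving $2,897; coinsurance $2,897 × 50% = $1,448.50. Cost to member: $4,398.50. OOP to date $4,398.50.
Claim 2 — $9,282: 50% coinsurance on $9,282 = $4,641. Member pays $4,641; OOP now $9,039.50.
Claim 3 — $9,100: deductible already satisfied, so member's share is 50% × $9,100 = $4,550. That would push OOP to $13,589.50, over the $12,900 cap, so member pays $12,900 − $9,039.50 = $3,860.50.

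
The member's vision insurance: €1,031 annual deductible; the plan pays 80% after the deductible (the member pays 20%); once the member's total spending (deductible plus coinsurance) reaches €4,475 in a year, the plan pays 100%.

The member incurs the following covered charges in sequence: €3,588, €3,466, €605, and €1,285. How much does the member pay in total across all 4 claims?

€2,613.60

Claim 1 — €3,588: €1,031 finishes the deductible; €2,557 goes to coinsurance; coinsurance €2,557 × 20% = €511.40. Member pays €1,542.40; OOP now €1,542.40.
Claim 2 — €3,466: deductible already satisfied, so member's share is 20% × €3,466 = €693.20. Member owes €693.20 (running OOP €2,235.60).
Claim 3 — €605: deductible already satisfied, so member's share is 20% × €605 = €121. Member pays €121; OOP now €2,356.60.
Claim 4 — €1,285: deductible already satisfied, so member's share is 20% × €1,285 = €257. Member owes €257 (running OOP €2,613.60).
Summing the member's payments: €1,542.40 + €693.20 + €121 + €257 = €2,613.60.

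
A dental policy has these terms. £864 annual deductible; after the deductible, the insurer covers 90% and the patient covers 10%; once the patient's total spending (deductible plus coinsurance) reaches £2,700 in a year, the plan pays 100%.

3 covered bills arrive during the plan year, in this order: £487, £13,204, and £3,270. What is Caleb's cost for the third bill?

£327

Bill 1, £487: fully absorbed by the deductible. Patient owes £487 (running OOP £487).
Bill 2, £13,204: £377 to deductible, leaving £12,827; patient's 10% is £1,282.70. Cost to patient: £1,659.70. OOP to date £2,146.70.
Bill 3, £3,270: deductible met; 10% of £3,270 = £327. Cost to patient: £327. OOP to date £2,473.70.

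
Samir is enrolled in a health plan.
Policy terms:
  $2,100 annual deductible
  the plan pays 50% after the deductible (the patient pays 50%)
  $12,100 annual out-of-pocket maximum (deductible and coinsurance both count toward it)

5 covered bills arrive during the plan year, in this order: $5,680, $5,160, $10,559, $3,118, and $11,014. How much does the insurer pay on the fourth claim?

$2,767.50

Bill 1, $5,680: $2,100 finishes the deductible; $3,580 goes to coinsurance; 50% of $3,580 = $1,790. Patient pays $3,890; OOP now $3,890. Plan pays $5,680 − $3,890 = $1,790.
Bill 2, $5,160: 50% coinsurance on $5,160 = $2,580. Cost to patient: $2,580. OOP to date $6,470. Plan pays $5,160 − $2,580 = $2,580.
Bill 3, $10,559: deductible met; 50% of $10,559 = $5,279.50. Cost to patient: $5,279.50. OOP to date $11,749.50. Insurer: $10,559 − $5,279.50 = $5,279.50.
Bill 4, $3,118: deductible met; 50% of $3,118 = $1,559. OOP would hit $13,308.50 > $12,100, so the cap limits the patient to $12,100 − $11,749.50 = $350.50. Plan pays $3,118 − $350.50 = $2,767.50.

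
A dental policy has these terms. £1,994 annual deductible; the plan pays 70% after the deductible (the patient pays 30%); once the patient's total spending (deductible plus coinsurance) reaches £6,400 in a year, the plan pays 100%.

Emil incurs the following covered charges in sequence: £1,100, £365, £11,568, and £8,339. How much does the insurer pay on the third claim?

£7,727.30

Claim 1 — £1,100: all of it applies to the deductible. Cost to patient: £1,100. OOP to date £1,100. Insurer: £1,100 − £1,100 = £0.
Claim 2 — £365: fully absorbed by the deductible. Cost to patient: £365. OOP to date £1,465. Insurer: £365 − £365 = £0.
Claim 3 — £11,568: deductible takes £529, £11,039 remains; coinsurance £11,039 × 30% = £3,311.70. Patient owes £3,840.70 (running OOP £5,305.70). Insurer: £11,568 − £3,840.70 = £7,727.30.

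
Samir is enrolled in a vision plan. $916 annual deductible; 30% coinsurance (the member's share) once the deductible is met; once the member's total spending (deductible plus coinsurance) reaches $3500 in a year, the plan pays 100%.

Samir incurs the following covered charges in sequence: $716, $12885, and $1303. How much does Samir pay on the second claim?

Claim 1 ($716): all of it applies to the deductible. Member owes $716 (running OOP $716).
Claim 2 ($12885): $200 finishes the deductible; $12685 goes to coinsurance; member's 30% is $3805.50. Claim cost before the cap: $200 + $3805.50 = $4005.50. Adding that to $716 gives $4721.50, past the $3500 cap; member pays only $3500 − $716 = $2784.

$2784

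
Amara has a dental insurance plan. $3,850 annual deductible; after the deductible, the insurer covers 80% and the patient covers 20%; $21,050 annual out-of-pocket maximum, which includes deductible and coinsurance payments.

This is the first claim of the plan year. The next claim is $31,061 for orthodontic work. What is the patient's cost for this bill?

$9,292.20

Deductible not yet touched, so the first $3,850 of the bill goes to the deductible.
The remaining $27,211 (= $31,061 − $3,850) moves to coinsurance.
Coinsurance: $27,211 × 20% = $5,442.20.
That puts the patient's cost at $3,850 + $5,442.20 = $9,292.20 before any cap.
Year-to-date out-of-pocket becomes $0 + $9,292.20 = $9,292.20, still under the $21,050 maximum, so no cap applies.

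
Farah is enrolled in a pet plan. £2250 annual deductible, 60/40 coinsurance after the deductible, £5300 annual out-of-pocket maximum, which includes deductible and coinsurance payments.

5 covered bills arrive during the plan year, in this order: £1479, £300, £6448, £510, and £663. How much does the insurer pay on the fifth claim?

#1 (£1479): fully absorbed by the deductible. Owner pays £1479; OOP now £1479. Plan pays £1479 − £1479 = £0.
#2 (£300): entire amount goes to the deductible. Cost to owner: £300. OOP to date £1779. Plan pays £300 − £300 = £0.
#3 (£6448): £471 to deductible, leaving £5977; 40% of £5977 = £2390.80. Cost to owner: £2861.80. OOP to date £4640.80. Insurer: £6448 − £2861.80 = £3586.20.
#4 (£510): 40% coinsurance on £510 = £204. Owner pays £204; OOP now £4844.80. Plan pays £510 − £204 = £306.
#5 (£663): deductible already satisfied, so owner's share is 40% × £663 = £265.20. Owner pays £265.20; OOP now £5110. Plan pays £663 − £265.20 = £397.80.

£397.80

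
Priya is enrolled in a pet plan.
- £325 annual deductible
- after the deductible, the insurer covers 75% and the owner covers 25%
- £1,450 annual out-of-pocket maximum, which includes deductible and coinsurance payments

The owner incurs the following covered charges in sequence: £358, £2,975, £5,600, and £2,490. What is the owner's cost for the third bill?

£373

#1 (£358): £325 finishes the deductible; £33 goes to coinsurance; owner's 25% is £8.25. Cost to owner: £333.25. OOP to date £333.25.
#2 (£2,975): deductible already satisfied, so owner's share is 25% × £2,975 = £743.75. Owner owes £743.75 (running OOP £1,077).
#3 (£5,600): deductible met; 25% of £5,600 = £1,400. Adding that to £1,077 gives £2,477, past the £1,450 cap; owner pays only £1,450 − £1,077 = £373.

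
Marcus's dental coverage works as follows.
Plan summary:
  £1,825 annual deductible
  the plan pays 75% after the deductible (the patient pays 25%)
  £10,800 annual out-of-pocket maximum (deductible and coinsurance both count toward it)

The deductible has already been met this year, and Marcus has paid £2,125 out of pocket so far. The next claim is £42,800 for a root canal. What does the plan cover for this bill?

£34,125

With the deductible met, the entire £42,800 is subject to coinsurance.
25% of £42,800 = £10,700 falls to the patient.
Adding £10,700 to the £2,125 already spent would give £12,825, which exceeds the £10,800 cap; the patient pays just £10,800 − £2,125 = £8,675.
The insurer covers the remainder: £42,800 − £8,675 = £34,125.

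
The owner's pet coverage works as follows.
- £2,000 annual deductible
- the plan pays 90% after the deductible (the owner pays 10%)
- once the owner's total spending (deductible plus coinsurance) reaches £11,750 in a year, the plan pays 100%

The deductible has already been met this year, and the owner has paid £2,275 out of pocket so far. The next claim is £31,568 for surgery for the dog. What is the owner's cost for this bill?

£3,156.80

With the deductible met, the entire £31,568 is subject to coinsurance.
Coinsurance: £31,568 × 10% = £3,156.80.
Cumulative spending £2,275 + £3,156.80 = £5,431.80 stays under the £11,750 maximum.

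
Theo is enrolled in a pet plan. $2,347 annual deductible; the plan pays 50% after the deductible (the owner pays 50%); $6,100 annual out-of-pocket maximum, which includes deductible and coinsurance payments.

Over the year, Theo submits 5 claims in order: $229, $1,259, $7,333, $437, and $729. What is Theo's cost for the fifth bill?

$297.50

Claim 1 — $229: fully absorbed by the deductible. Owner pays $229; OOP now $229.
Claim 2 — $1,259: entire amount goes to the deductible. Owner owes $1,259 (running OOP $1,488).
Claim 3 — $7,333: deductible takes $859, $6,474 remains; 50% of $6,474 = $3,237. Cost to owner: $4,096. OOP to date $5,584.
Claim 4 — $437: deductible met; 50% of $437 = $218.50. Owner owes $218.50 (running OOP $5,802.50).
Claim 5 — $729: deductible already satisfied, so owner's share is 50% × $729 = $364.50. Adding that to $5,802.50 gives $6,167, past the $6,100 cap; owner pays only $6,100 − $5,802.50 = $297.50.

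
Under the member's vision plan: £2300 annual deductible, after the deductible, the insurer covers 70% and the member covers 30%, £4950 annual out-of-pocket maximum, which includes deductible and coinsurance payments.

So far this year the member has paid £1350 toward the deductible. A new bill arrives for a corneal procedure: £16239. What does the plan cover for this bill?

Deductible still to meet: £2300 − £1350 = £950.
After the £950 deductible portion, £16239 − £950 = £15289 is subject to coinsurance.
30% of £15289 = £4586.70 falls to the member.
Member responsibility before any cap: £950 + £4586.70 = £5536.70.
Adding £5536.70 to the £1350 already spent would give £6886.70, which exceeds the £4950 cap; the member pays just £4950 − £1350 = £3600.
Insurer pays the balance: £16239 − £3600 = £12639.

£12639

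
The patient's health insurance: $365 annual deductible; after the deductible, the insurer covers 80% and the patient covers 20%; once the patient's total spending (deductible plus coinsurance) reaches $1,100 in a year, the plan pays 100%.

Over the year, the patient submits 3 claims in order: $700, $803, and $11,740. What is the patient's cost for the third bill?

$507.40

Bill 1, $700: deductible takes $365, $335 remains; 20% of $335 = $67. Cost to patient: $432. OOP to date $432.
Bill 2, $803: 20% coinsurance on $803 = $160.60. Cost to patient: $160.60. OOP to date $592.60.
Bill 3, $11,740: deductible met; 20% of $11,740 = $2,348. Adding that to $592.60 gives $2,940.60, past the $1,100 cap; patient pays only $1,100 − $592.60 = $507.40.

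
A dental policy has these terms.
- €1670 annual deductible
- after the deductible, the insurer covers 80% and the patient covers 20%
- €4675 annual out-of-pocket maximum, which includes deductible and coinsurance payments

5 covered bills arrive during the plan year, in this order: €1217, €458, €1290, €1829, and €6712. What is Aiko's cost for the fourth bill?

Claim 1 — €1217: all of it applies to the deductible. Cost to patient: €1217. OOP to date €1217.
Claim 2 — €458: €453 to deductible, leaving €5; 20% of €5 = €1. Patient pays €454; OOP now €1671.
Claim 3 — €1290: deductible already satisfied, so patient's share is 20% × €1290 = €258. Patient owes €258 (running OOP €1929).
Claim 4 — €1829: deductible met; 20% of €1829 = €365.80. Cost to patient: €365.80. OOP to date €2294.80.

€365.80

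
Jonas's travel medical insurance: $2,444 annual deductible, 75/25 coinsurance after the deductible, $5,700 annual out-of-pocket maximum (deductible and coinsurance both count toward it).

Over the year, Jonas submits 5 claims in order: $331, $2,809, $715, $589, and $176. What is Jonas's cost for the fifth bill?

#1 ($331): fully absorbed by the deductible. Traveler owes $331 (running OOP $331).
#2 ($2,809): $2,113 finishes the deductible; $696 goes to coinsurance; 25% of $696 = $174. Traveler owes $2,287 (running OOP $2,618).
#3 ($715): deductible met; 25% of $715 = $178.75. Traveler owes $178.75 (running OOP $2,796.75).
#4 ($589): deductible met; 25% of $589 = $147.25. Cost to traveler: $147.25. OOP to date $2,944.
#5 ($176): deductible already satisfied, so traveler's share is 25% × $176 = $44. Cost to traveler: $44. OOP to date $2,988.

$44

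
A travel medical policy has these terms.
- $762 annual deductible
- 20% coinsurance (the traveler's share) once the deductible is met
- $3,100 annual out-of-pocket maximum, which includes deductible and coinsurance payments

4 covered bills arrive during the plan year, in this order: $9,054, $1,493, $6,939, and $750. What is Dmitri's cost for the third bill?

Claim 1 ($9,054): deductible takes $762, $8,292 remains; traveler's 20% is $1,658.40. Cost to traveler: $2,420.40. OOP to date $2,420.40.
Claim 2 ($1,493): 20% coinsurance on $1,493 = $298.60. Traveler owes $298.60 (running OOP $2,719).
Claim 3 ($6,939): deductible already satisfied, so traveler's share is 20% × $6,939 = $1,387.80. That would push OOP to $4,106.80, over the $3,100 cap, so traveler pays $3,100 − $2,719 = $381.

$381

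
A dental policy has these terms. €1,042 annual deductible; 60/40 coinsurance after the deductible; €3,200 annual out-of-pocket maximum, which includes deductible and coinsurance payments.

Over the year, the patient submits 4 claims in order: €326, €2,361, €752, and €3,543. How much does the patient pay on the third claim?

Claim 1 — €326: fully absorbed by the deductible. Cost to patient: €326. OOP to date €326.
Claim 2 — €2,361: €716 finishes the deductible; €1,645 goes to coinsurance; patient's 40% is €658. Patient pays €1,374; OOP now €1,700.
Claim 3 — €752: deductible already satisfied, so patient's share is 40% × €752 = €300.80. Patient pays €300.80; OOP now €2,000.80.

€300.80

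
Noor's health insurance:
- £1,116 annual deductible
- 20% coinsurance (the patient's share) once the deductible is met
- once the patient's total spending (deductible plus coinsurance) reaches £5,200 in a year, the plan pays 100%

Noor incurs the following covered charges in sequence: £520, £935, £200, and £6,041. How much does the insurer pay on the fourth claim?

£4,832.80

#1 (£520): entire amount goes to the deductible. Cost to patient: £520. OOP to date £520. Insurer: £520 − £520 = £0.
#2 (£935): £596 finishes the deductible; £339 goes to coinsurance; patient's 20% is £67.80. Patient owes £663.80 (running OOP £1,183.80). Insurer: £935 − £663.80 = £271.20.
#3 (£200): deductible met; 20% of £200 = £40. Patient owes £40 (running OOP £1,223.80). Insurer: £200 − £40 = £160.
#4 (£6,041): deductible already satisfied, so patient's share is 20% × £6,041 = £1,208.20. Patient owes £1,208.20 (running OOP £2,432). Insurer: £6,041 − £1,208.20 = £4,832.80.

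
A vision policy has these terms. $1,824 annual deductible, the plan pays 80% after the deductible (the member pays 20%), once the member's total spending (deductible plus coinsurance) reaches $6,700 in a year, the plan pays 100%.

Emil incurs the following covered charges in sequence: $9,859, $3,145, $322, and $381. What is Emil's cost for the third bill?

$64.40

Claim 1 ($9,859): deductible takes $1,824, $8,035 remains; member's 20% is $1,607. Member owes $3,431 (running OOP $3,431).
Claim 2 ($3,145): deductible met; 20% of $3,145 = $629. Member pays $629; OOP now $4,060.
Claim 3 ($322): deductible met; 20% of $322 = $64.40. Cost to member: $64.40. OOP to date $4,124.40.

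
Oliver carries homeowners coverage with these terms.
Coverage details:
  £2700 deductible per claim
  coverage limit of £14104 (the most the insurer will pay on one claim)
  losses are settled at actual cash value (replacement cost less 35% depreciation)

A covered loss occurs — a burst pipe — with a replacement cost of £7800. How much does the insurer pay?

£2370

Depreciate 35%: the covered value is £7800 × 0.65 = £5070.
Subtract the deductible: £5070 − £2700 = £2370.
That's under the £14104 cap, so the insurer reimburses the full £2370.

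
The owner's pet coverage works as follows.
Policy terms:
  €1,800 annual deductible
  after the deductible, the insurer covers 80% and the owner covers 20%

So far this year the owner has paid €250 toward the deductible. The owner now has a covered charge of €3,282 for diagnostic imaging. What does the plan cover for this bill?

€1,385.60

Remaining deductible: €1,800 − €250 = €1,550.
After the €1,550 deductible portion, €3,282 − €1,550 = €1,732 is subject to coinsurance.
Coinsurance: €1,732 × 20% = €346.40.
So the owner owes €1,550 + €346.40 = €1,896.40.
The plan picks up €3,282 − €1,896.40 = €1,385.60.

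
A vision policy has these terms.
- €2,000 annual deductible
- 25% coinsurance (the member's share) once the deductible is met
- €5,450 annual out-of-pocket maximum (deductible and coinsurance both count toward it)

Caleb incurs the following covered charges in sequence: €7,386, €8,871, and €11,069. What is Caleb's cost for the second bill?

Claim 1 — €7,386: €2,000 to deductible, leaving €5,386; 25% of €5,386 = €1,346.50. Cost to member: €3,346.50. OOP to date €3,346.50.
Claim 2 — €8,871: deductible met; 25% of €8,871 = €2,217.75. Adding that to €3,346.50 gives €5,564.25, past the €5,450 cap; member pays only €5,450 − €3,346.50 = €2,103.50.

€2,103.50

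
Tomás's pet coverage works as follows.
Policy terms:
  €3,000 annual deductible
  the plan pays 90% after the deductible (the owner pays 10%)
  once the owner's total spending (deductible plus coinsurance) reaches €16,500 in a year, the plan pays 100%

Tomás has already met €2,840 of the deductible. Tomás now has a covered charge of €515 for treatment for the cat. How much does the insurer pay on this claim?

€319.50

€2,840 of the €3,000 deductible is already met, leaving €160.
After the €160 deductible portion, €515 − €160 = €355 is subject to coinsurance.
10% of €355 = €35.50 falls to the owner.
So the owner owes €160 + €35.50 = €195.50 before any cap.
Year-to-date out-of-pocket becomes €2,840 + €195.50 = €3,035.50, still under the €16,500 maximum, so no cap applies.
Insurer pays the balance: €515 − €195.50 = €319.50.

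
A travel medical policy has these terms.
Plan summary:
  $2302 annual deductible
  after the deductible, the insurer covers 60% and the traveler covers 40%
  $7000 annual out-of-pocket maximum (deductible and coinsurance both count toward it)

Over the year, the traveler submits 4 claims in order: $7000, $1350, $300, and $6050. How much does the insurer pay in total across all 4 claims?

$7700

Claim 1 — $7000: $2302 to deductible, leaving $4698; traveler's 40% is $1879.20. Cost to traveler: $4181.20. OOP to date $4181.20. Plan pays $7000 − $4181.20 = $2818.80.
Claim 2 — $1350: 40% coinsurance on $1350 = $540. Cost to traveler: $540. OOP to date $4721.20. Plan pays $1350 − $540 = $810.
Claim 3 — $300: 40% coinsurance on $300 = $120. Traveler pays $120; OOP now $4841.20. Insurer: $300 − $120 = $180.
Claim 4 — $6050: deductible already satisfied, so traveler's share is 40% × $6050 = $2420. That would push OOP to $7261.20, over the $7000 cap, so traveler pays $7000 − $4841.20 = $2158.80. Plan pays $6050 − $2158.80 = $3891.20.
Insurer total = bills − traveler's total = $14700 − $7000 = $7700.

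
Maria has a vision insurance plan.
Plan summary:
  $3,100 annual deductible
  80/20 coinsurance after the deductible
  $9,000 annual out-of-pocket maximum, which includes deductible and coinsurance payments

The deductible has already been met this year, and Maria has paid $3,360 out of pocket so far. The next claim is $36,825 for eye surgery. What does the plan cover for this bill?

$31,185

The deductible is already satisfied, so the full bill goes to coinsurance.
20% of $36,825 = $7,365 falls to the member.
Adding $7,365 to the $3,360 already spent would give $10,725, which exceeds the $9,000 cap; the member pays just $9,000 − $3,360 = $5,640.
The plan picks up $36,825 − $5,640 = $31,185.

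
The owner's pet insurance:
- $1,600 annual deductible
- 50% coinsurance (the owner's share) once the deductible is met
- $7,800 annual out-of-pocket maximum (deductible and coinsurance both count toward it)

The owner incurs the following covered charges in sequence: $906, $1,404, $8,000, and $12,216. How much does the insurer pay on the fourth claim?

$10,371

Claim 1 ($906): entire amount goes to the deductible. Owner pays $906; OOP now $906. Plan pays $906 − $906 = $0.
Claim 2 ($1,404): $694 finishes the deductible; $710 goes to coinsurance; 50% of $710 = $355. Cost to owner: $1,049. OOP to date $1,955. Plan pays $1,404 − $1,049 = $355.
Claim 3 ($8,000): deductible already satisfied, so owner's share is 50% × $8,000 = $4,000. Cost to owner: $4,000. OOP to date $5,955. Plan pays $8,000 − $4,000 = $4,000.
Claim 4 ($12,216): 50% coinsurance on $12,216 = $6,108. That would push OOP to $12,063, over the $7,800 cap, so owner pays $7,800 − $5,955 = $1,845. Plan pays $12,216 − $1,845 = $10,371.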